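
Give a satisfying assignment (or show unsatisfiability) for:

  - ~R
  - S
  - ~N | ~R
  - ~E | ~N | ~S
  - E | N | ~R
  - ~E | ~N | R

Unit clause (~R) forces R = False.
Unit clause (S) forces S = True.
Set E = False.
Set N = False.
All clauses satisfied.

E: False, S: True, R: False, N: False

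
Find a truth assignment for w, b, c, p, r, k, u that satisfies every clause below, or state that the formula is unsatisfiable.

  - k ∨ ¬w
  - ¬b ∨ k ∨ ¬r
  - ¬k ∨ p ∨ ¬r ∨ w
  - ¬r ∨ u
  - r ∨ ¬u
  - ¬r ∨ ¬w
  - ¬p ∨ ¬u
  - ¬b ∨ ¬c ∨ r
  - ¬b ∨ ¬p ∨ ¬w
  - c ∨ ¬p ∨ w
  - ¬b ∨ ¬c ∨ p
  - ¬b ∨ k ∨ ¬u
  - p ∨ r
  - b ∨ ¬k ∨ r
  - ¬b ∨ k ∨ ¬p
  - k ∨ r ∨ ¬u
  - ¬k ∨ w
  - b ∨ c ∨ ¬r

w=F; b=F; c=T; p=F; r=T; k=F; u=T

Set w = False.
  then (¬k ∨ w) forces k = False.
Try b = True:
  (¬b ∨ k ∨ ¬r) forces r = False.
  (r ∨ ¬u) forces u = False.
  (¬b ∨ ¬c ∨ r) forces c = False.
  (c ∨ ¬p ∨ w) forces p = False.
  clause (p ∨ r) is falsified — backtrack.
So b = False.
Try c = False:
  (c ∨ ¬p ∨ w) forces p = False.
  (p ∨ r) forces r = True.
  clause (b ∨ c ∨ ¬r) is falsified — backtrack.
So c = True.
Set p = False.
  then (p ∨ r) forces r = True.
  then (¬r ∨ u) forces u = True.
All clauses satisfied.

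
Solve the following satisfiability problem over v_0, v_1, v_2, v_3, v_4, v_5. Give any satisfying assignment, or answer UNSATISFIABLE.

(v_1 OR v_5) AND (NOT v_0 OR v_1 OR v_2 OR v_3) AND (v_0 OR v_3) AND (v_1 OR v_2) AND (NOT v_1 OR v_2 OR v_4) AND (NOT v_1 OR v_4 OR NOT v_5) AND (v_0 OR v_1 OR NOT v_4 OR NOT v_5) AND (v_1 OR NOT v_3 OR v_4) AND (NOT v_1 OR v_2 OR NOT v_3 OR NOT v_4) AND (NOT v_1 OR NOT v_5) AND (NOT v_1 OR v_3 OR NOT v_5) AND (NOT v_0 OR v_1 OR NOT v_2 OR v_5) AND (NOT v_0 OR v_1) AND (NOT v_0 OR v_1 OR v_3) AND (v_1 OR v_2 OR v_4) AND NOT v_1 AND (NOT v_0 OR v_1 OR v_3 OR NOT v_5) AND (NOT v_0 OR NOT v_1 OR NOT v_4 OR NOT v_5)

No satisfying assignment exists.

Case v_1 = True:
  Clause (NOT v_1) is falsified — contradiction.
Case v_1 = False:
  (v_1 OR v_5) forces v_5 = True.
  (v_1 OR v_2) forces v_2 = True.
  (NOT v_0 OR v_1) forces v_0 = False.
  (v_0 OR v_3) forces v_3 = True.
  (v_0 OR v_1 OR NOT v_4 OR NOT v_5) forces v_4 = False.
  Clause (v_1 OR NOT v_3 OR v_4) is falsified — contradiction.
Both cases fail, so the formula is unsatisfiable.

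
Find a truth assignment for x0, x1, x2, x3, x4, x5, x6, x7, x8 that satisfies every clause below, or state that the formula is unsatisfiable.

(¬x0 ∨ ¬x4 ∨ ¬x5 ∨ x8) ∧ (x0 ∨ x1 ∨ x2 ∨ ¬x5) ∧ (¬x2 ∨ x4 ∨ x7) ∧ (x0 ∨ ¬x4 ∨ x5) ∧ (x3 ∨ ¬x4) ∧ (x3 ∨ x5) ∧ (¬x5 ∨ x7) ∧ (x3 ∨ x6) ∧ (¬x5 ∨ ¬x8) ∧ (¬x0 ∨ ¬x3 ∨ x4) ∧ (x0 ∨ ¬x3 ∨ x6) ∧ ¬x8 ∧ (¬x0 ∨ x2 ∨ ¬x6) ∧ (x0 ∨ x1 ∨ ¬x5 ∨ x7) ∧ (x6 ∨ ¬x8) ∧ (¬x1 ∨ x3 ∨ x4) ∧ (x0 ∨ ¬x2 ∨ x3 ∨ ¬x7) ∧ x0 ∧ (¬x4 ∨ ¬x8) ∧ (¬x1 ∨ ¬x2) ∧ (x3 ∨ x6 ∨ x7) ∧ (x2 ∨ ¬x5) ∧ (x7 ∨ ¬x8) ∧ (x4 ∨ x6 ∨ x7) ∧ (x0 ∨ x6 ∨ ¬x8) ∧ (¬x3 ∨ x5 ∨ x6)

x0 = True; x1 = False; x2 = True; x3 = True; x4 = True; x5 = False; x6 = True; x7 = False; x8 = False

Unit clause (¬x8) forces x8 = False.
Unit clause (x0) forces x0 = True.
Set x1 = False.
Try x2 = False:
  (¬x0 ∨ x2 ∨ ¬x6) forces x6 = False.
  (x3 ∨ x6) forces x3 = True.
  (¬x0 ∨ ¬x3 ∨ x4) forces x4 = True.
  (¬x0 ∨ ¬x4 ∨ ¬x5 ∨ x8) forces x5 = False.
  clause (¬x3 ∨ x5 ∨ x6) is falsified — backtrack.
So x2 = True.
Set x3 = True.
  then (¬x0 ∨ ¬x3 ∨ x4) forces x4 = True.
  then (¬x0 ∨ ¬x4 ∨ ¬x5 ∨ x8) forces x5 = False.
  then (¬x3 ∨ x5 ∨ x6) forces x6 = True.
Set x7 = False.
All clauses satisfied.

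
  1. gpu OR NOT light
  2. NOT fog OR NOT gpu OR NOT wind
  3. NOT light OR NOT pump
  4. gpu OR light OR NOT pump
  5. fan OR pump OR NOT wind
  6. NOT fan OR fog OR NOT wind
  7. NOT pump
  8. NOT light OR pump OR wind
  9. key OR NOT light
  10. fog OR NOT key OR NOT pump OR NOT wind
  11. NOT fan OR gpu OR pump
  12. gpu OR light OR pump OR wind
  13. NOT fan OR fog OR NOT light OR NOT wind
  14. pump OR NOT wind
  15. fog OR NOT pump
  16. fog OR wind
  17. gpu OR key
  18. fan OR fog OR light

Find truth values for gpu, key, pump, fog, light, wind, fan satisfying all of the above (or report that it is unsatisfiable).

gpu = True, key = True, pump = False, fog = True, light = False, wind = False, fan = False

Unit clause (NOT pump) forces pump = False.
In (pump OR NOT wind) only NOT wind is left, so wind = False.
In (fog OR wind) only fog is left, so fog = True.
In (NOT light OR pump OR wind) only NOT light is left, so light = False.
In (gpu OR light OR pump OR wind) only gpu is left, so gpu = True.
Set key = True.
Set fan = False.
All clauses satisfied.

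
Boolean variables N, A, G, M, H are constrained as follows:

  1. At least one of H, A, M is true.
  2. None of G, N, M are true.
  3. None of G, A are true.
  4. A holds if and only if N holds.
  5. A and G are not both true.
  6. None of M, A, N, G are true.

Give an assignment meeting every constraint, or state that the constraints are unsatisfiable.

N = False, A = False, G = False, M = False, H = True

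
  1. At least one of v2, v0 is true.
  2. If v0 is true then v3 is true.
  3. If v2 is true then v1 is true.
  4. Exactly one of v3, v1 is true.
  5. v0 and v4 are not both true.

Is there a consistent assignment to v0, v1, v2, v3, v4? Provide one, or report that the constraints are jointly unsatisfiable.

v0=F; v1=T; v2=T; v3=F; v4=T

  (1) {v2, v0}: 1 true — at least one ✓
  (2) v0=F ⇒ v3: vacuous ✓
  (3) v2=T ⇒ v1: T ✓
  (4) {v3, v1}: 1 true — exactly one ✓
  (5) v0=F, v4=T — not both ✓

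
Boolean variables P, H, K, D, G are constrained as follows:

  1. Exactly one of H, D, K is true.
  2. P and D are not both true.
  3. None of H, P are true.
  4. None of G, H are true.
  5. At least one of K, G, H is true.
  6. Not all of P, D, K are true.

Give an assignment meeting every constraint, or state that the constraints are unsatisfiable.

P=F; H=F; K=T; D=F; G=F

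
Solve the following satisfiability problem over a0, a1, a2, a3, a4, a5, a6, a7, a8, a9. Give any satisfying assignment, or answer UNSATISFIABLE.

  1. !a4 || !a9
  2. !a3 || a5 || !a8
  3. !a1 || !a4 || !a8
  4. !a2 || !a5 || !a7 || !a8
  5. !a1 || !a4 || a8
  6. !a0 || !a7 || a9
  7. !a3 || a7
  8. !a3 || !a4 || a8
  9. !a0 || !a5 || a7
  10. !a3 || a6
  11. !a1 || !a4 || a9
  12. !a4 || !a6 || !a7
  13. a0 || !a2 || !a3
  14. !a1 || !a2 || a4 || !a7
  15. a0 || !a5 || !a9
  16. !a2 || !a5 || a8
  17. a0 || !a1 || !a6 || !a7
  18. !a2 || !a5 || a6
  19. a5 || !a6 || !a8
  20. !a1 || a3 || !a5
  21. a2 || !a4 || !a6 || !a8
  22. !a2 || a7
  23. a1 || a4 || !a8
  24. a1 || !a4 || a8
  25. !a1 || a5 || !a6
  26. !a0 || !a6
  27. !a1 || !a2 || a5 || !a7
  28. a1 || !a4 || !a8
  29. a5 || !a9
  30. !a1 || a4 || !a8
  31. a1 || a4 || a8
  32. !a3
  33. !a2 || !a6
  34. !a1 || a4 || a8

Case a1 = True:
  (!a3) forces a3 = False.
  (!a1 || a3 || !a5) forces a5 = False.
  (!a1 || a5 || !a6) forces a6 = False.
  (a5 || !a9) forces a9 = False.
  (!a1 || !a4 || a9) forces a4 = False.
  (!a1 || a4 || !a8) forces a8 = False.
  Clause (!a1 || a4 || a8) is falsified — contradiction.
Case a1 = False:
  (!a3) forces a3 = False.
  If a8 = True:
    (a1 || a4 || !a8) forces a4 = True.
    clause (a1 || !a4 || !a8) is falsified.
  If a8 = False:
    (a1 || !a4 || a8) forces a4 = False.
    clause (a1 || a4 || a8) is falsified.
  Every sub-case reaches a contradiction.
Both cases fail, so the formula is unsatisfiable.

UNSATISFIABLE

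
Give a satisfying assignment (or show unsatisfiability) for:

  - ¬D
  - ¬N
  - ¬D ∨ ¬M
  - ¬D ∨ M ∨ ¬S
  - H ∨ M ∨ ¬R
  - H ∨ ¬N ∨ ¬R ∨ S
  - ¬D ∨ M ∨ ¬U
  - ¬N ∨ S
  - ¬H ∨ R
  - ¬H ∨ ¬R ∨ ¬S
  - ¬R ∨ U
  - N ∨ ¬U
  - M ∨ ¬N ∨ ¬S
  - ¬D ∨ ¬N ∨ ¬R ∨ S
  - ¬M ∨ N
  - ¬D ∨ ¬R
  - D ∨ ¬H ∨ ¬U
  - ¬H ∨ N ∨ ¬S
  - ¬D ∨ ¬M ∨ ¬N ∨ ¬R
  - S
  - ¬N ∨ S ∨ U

S = True, U = False, M = False, R = False, H = False, N = False, D = False

Unit clause (¬D) forces D = False.
Unit clause (¬N) forces N = False.
In (N ∨ ¬U) only ¬U is left, so U = False.
In (¬M ∨ N) only ¬M is left, so M = False.
Unit clause (S) forces S = True.
In (¬R ∨ U) only ¬R is left, so R = False.
In (¬H ∨ N ∨ ¬S) only ¬H is left, so H = False.
All clauses satisfied.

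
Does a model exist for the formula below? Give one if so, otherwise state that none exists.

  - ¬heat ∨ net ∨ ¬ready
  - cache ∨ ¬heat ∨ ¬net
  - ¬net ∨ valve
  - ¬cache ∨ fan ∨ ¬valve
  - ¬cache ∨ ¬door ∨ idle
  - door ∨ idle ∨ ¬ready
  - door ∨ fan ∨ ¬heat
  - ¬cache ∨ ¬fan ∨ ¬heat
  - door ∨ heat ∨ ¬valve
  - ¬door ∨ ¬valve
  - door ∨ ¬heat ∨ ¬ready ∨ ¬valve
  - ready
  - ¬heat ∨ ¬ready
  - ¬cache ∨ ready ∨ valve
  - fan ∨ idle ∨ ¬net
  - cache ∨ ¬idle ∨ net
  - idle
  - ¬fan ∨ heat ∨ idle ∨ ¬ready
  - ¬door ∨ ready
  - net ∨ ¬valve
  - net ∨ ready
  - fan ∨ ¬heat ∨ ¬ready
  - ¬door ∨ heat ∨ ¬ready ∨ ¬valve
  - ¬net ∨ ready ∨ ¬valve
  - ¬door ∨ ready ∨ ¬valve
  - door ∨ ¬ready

door: True, idle: True, cache: True, fan: False, ready: True, net: False, valve: False, heat: False

Unit clause (ready) forces ready = True.
In (¬heat ∨ ¬ready) only ¬heat is left, so heat = False.
Unit clause (idle) forces idle = True.
In (door ∨ ¬ready) only door is left, so door = True.
In (¬door ∨ ¬valve) only ¬valve is left, so valve = False.
In (¬net ∨ valve) only ¬net is left, so net = False.
In (cache ∨ ¬idle ∨ net) only cache is left, so cache = True.
Set fan = False.
All clauses satisfied.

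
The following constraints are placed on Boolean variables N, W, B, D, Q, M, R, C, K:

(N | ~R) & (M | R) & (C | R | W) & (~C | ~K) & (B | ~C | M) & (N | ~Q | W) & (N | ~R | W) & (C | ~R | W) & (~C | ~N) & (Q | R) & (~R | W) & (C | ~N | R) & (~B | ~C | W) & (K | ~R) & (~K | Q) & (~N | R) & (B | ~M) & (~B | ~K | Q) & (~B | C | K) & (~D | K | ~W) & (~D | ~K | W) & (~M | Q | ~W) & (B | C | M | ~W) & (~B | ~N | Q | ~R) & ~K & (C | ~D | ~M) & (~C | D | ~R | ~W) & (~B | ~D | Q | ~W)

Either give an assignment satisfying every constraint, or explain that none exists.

N=F; W=T; B=T; D=F; Q=T; M=T; R=F; C=T; K=F

Unit clause (~K) forces K = False.
In (K | ~R) only ~R is left, so R = False.
In (~N | R) only ~N is left, so N = False.
In (M | R) only M is left, so M = True.
In (Q | R) only Q is left, so Q = True.
In (B | ~M) only B is left, so B = True.
In (~B | C | K) only C is left, so C = True.
In (N | ~Q | W) only W is left, so W = True.
In (~D | K | ~W) only ~D is left, so D = False.
All clauses satisfied.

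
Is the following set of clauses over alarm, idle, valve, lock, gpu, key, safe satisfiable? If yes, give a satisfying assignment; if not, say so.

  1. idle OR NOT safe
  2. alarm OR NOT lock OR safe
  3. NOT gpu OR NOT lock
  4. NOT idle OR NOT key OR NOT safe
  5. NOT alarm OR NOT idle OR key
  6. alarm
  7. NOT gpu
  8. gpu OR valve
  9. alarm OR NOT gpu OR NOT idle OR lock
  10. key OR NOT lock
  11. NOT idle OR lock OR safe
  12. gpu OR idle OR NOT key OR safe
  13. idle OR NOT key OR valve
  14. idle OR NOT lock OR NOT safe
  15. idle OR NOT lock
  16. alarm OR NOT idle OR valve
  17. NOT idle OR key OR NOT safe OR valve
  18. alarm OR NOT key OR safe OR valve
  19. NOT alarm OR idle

Unit clause (alarm) forces alarm = True.
Unit clause (NOT gpu) forces gpu = False.
In (gpu OR valve) only valve is left, so valve = True.
In (NOT alarm OR idle) only idle is left, so idle = True.
In (NOT alarm OR NOT idle OR key) only key is left, so key = True.
In (NOT idle OR NOT key OR NOT safe) only NOT safe is left, so safe = False.
In (NOT idle OR lock OR safe) only lock is left, so lock = True.
All clauses satisfied.

alarm = True, idle = True, valve = True, lock = True, gpu = False, key = True, safe = False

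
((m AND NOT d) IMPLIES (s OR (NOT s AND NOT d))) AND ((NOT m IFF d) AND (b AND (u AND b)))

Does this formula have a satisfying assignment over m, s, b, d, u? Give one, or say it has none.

m=F, s=T, b=T, d=T, u=T

  (m AND NOT d) IMPLIES (s OR (NOT s AND NOT d)) = True
    m AND NOT d = False
      NOT d = False
    s OR (NOT s AND NOT d) = True
      NOT s AND NOT d = False
        NOT s = False
        NOT d = False
  (NOT m IFF d) AND (b AND (u AND b)) = True
    NOT m IFF d = True
      NOT m = True
    b AND (u AND b) = True
      u AND b = True
Both conjuncts True, so the formula holds.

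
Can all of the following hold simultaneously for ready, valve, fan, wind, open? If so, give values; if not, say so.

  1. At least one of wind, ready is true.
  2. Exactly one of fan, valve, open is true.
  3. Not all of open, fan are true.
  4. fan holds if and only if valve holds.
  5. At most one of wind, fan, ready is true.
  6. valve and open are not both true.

ready = True, valve = False, fan = False, wind = False, open = True

  (1) {wind, ready}: 1 true — at least one ✓
  (2) {fan, valve, open}: 1 true — exactly one ✓
  (3) {open, fan}: 1/2 true — not all ✓
  (4) fan=F, valve=F — same ✓
  (5) {wind, fan, ready}: 1 true — at most one ✓
  (6) valve=F, open=T — not both ✓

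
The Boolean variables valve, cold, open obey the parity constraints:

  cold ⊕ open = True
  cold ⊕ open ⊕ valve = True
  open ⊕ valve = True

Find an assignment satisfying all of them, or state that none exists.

valve = False, cold = False, open = True

cold ⊕ open = F ⊕ T = True ✓
cold ⊕ open ⊕ valve = F ⊕ T ⊕ F = True ✓
open ⊕ valve = T ⊕ F = True ✓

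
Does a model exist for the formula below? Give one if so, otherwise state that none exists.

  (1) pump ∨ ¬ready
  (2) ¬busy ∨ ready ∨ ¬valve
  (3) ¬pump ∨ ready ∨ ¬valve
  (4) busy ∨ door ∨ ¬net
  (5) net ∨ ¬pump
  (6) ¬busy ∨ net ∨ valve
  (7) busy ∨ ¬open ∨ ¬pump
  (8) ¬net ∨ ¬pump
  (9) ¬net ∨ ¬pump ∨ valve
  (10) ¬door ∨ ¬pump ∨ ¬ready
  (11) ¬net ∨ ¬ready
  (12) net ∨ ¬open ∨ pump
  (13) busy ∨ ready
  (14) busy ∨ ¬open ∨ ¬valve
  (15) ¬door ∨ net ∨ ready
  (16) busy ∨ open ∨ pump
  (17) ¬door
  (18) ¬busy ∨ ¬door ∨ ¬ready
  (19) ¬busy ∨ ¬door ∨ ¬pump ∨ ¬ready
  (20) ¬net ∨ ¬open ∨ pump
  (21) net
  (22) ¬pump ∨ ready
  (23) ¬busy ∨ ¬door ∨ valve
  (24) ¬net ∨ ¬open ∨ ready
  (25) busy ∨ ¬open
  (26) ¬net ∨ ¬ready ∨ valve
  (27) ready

Unsatisfiable

Case ready = True:
  (pump ∨ ¬ready) forces pump = True.
  (net ∨ ¬pump) forces net = True.
  Clause (¬net ∨ ¬pump) is falsified — contradiction.
Case ready = False:
  Clause (ready) is falsified — contradiction.
Both cases fail, so the formula is unsatisfiable.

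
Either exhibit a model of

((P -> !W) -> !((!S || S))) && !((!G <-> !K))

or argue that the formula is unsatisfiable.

P=T, G=F, K=T, S=F, W=T

  (P -> !W) -> !((!S || S)) = True
    P -> !W = False
      !W = False
    !((!S || S)) = False
      !S || S = True
        !S = True
  !((!G <-> !K)) = True
    !G <-> !K = False
      !G = True
      !K = False
Both conjuncts True, so the formula holds.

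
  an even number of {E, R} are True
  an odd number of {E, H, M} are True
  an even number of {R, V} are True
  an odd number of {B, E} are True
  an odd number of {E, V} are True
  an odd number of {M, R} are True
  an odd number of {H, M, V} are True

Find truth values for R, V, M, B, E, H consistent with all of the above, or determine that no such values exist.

Unsatisfiable — no assignment works.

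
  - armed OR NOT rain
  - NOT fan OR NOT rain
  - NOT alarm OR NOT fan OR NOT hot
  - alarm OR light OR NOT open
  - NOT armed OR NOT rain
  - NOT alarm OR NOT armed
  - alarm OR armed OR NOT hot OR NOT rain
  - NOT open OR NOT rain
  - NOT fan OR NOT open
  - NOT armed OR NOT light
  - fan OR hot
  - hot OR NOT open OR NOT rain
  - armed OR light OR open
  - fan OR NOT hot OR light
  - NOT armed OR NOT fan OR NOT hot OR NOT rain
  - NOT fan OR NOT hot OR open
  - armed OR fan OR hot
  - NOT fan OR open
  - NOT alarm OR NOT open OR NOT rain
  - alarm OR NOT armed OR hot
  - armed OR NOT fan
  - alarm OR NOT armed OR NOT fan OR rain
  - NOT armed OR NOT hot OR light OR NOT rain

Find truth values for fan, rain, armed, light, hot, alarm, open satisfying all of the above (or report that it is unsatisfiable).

Try fan = True:
  (NOT fan OR NOT rain) forces rain = False.
  (NOT fan OR NOT open) forces open = False.
  clause (NOT fan OR open) is falsified — backtrack.
So fan = False.
  then (fan OR hot) forces hot = True.
  then (fan OR NOT hot OR light) forces light = True.
  then (NOT armed OR NOT light) forces armed = False.
  then (armed OR NOT rain) forces rain = False.
Set alarm = True.
Set open = True.
All clauses satisfied.

fan: False, rain: False, armed: False, light: True, hot: True, alarm: True, open: True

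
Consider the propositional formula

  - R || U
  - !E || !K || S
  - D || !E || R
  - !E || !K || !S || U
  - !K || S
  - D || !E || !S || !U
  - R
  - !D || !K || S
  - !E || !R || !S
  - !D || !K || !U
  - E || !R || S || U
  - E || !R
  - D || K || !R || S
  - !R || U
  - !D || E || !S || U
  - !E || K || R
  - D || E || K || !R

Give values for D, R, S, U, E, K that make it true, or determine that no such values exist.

D = True, R = True, S = False, U = True, E = True, K = False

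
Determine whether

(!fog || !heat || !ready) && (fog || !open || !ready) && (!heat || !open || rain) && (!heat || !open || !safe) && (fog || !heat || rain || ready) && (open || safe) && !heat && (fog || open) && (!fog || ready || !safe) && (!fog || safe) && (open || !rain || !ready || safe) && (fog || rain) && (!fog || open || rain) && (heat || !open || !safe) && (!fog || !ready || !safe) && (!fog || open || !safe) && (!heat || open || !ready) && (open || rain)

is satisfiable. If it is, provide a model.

ready = False, open = True, fog = False, heat = False, safe = False, rain = True

Unit clause (!heat) forces heat = False.
Set ready = False.
Try open = False:
  (open || safe) forces safe = True.
  (fog || open) forces fog = True.
  clause (!fog || ready || !safe) is falsified — backtrack.
So open = True.
  then (heat || !open || !safe) forces safe = False.
  then (!fog || safe) forces fog = False.
  then (fog || rain) forces rain = True.
All clauses satisfied.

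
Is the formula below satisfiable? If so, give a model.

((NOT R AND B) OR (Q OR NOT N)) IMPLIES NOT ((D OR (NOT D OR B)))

R: True, N: True, B: True, Q: False, D: False

  ((NOT R AND B) OR (Q OR NOT N)) IMPLIES NOT ((D OR (NOT D OR B))) = True
    (NOT R AND B) OR (Q OR NOT N) = False
      NOT R AND B = False
        NOT R = False
      Q OR NOT N = False
        NOT N = False
    NOT ((D OR (NOT D OR B))) = False
      D OR (NOT D OR B) = True
        NOT D OR B = True
          NOT D = True
The formula evaluates to True.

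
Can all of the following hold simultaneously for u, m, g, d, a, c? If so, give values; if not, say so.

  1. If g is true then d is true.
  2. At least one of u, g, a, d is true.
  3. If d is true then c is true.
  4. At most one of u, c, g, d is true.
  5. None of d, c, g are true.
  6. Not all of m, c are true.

u=T, m=T, g=F, d=F, a=F, c=F

  (1) g=F ⇒ d: vacuous ✓
  (2) {u, g, a, d}: 1 true — at least one ✓
  (3) d=F ⇒ c: vacuous ✓
  (4) {u, c, g, d}: 1 true — at most one ✓
  (5) {d, c, g}: 0 true — none ✓
  (6) {m, c}: 1/2 true — not all ✓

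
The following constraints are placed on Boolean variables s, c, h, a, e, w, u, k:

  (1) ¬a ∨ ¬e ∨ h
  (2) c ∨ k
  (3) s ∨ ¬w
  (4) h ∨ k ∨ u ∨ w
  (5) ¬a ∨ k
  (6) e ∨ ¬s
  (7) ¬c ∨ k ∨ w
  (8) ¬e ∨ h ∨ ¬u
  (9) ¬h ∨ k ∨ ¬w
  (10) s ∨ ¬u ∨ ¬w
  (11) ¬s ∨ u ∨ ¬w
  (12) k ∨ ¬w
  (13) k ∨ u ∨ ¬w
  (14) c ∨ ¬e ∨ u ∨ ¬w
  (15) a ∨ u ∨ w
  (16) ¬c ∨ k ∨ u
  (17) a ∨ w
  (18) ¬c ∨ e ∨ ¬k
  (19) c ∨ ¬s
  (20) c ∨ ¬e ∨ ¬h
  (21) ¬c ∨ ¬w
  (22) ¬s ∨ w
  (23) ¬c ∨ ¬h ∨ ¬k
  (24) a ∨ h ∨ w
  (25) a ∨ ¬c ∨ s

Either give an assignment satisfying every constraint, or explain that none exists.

Try s = True:
  (e ∨ ¬s) forces e = True.
  (c ∨ ¬s) forces c = True.
  (¬c ∨ ¬w) forces w = False.
  clause (¬s ∨ w) is falsified — backtrack.
So s = False.
  then (s ∨ ¬w) forces w = False.
  then (a ∨ w) forces a = True.
  then (¬a ∨ k) forces k = True.
Set c = False.
Set h = False.
  then (¬a ∨ ¬e ∨ h) forces e = False.
Set u = True.
All clauses satisfied.

s = False, c = False, h = False, a = True, e = False, w = False, u = True, k = True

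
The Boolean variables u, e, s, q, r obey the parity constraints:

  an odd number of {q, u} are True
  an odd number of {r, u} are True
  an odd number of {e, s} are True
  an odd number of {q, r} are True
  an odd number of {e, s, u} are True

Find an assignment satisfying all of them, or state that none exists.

No satisfying assignment exists.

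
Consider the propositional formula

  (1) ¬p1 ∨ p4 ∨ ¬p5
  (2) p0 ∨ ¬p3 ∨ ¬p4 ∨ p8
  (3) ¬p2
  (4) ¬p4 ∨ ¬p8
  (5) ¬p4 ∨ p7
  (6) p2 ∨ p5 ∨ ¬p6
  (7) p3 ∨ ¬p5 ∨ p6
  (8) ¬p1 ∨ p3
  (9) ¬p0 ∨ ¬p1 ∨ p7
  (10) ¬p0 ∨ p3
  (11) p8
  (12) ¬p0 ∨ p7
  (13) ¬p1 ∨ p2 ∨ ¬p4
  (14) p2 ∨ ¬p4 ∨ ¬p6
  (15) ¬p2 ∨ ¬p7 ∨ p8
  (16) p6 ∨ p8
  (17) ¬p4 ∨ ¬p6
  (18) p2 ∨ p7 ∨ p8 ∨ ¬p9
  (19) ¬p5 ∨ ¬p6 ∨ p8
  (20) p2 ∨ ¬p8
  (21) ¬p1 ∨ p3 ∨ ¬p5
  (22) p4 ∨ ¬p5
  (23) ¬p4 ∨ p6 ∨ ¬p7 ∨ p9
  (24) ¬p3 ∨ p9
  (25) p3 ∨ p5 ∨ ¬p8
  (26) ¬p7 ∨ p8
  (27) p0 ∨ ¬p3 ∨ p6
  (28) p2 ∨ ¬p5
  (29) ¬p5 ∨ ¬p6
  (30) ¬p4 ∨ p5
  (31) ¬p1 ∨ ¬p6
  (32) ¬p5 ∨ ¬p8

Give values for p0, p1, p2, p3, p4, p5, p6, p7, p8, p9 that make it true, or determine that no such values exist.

Case p2 = True:
  Clause (¬p2) is falsified — contradiction.
Case p2 = False:
  (p8) forces p8 = True.
  Clause (p2 ∨ ¬p8) is falsified — contradiction.
Both cases fail, so the formula is unsatisfiable.

Unsatisfiable — no assignment works.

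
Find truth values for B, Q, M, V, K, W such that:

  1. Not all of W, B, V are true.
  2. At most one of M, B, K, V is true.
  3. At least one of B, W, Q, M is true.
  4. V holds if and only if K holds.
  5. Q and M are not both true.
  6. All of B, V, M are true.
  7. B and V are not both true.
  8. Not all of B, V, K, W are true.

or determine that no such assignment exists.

Case B = True:
  (2) with B=T forces M = False.
  Constraint (6) is violated (M=F) — contradiction.
Case B = False:
  Constraint (6) is violated (B=F) — contradiction.
Both cases fail — unsatisfiable.

No satisfying assignment exists.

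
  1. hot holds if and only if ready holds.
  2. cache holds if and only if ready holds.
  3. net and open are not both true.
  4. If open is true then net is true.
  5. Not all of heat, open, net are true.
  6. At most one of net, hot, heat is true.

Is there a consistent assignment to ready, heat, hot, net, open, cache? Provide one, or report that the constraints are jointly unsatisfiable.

ready: False; heat: False; hot: False; net: False; open: False; cache: False

  (1) hot=F, ready=F — same ✓
  (2) cache=F, ready=F — same ✓
  (3) net=F, open=F — not both ✓
  (4) open=F ⇒ net: vacuous ✓
  (5) {heat, open, net}: 0/3 true — not all ✓
  (6) {net, hot, heat}: 0 true — at most one ✓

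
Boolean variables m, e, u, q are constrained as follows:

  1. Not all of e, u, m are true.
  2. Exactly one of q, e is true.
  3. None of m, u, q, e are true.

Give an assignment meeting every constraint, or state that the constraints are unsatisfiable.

The formula is unsatisfiable.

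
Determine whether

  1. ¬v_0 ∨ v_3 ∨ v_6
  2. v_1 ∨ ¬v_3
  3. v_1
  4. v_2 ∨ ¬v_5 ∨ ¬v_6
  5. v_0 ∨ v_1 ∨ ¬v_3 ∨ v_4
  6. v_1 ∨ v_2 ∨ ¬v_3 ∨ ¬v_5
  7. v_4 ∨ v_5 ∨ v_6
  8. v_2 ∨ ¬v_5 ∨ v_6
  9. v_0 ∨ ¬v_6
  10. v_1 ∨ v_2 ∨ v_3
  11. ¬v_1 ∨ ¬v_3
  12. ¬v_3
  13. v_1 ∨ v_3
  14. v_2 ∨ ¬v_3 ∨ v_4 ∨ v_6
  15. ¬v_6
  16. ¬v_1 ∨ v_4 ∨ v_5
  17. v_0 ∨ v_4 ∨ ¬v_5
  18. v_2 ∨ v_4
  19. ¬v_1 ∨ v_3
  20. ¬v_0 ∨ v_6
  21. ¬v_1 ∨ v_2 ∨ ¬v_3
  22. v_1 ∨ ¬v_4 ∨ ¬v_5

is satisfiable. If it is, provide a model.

Unsatisfiable — no assignment works.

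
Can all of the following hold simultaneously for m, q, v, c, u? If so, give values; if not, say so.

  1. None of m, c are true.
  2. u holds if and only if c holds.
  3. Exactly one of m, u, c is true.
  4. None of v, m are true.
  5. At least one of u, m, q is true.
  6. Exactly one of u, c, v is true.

No satisfying assignment exists.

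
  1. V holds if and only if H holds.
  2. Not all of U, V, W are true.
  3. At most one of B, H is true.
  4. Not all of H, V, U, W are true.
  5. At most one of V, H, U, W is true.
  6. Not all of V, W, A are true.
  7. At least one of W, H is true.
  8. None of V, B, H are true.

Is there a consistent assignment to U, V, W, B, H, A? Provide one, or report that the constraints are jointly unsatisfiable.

U = False, V = False, W = True, B = False, H = False, A = False

  (1) V=F, H=F — same ✓
  (2) {U, V, W}: 1/3 true — not all ✓
  (3) {B, H}: 0 true — at most one ✓
  (4) {H, V, U, W}: 1/4 true — not all ✓
  (5) {V, H, U, W}: 1 true — at most one ✓
  (6) {V, W, A}: 1/3 true — not all ✓
  (7) {W, H}: 1 true — at least one ✓
  (8) {V, B, H}: 0 true — none ✓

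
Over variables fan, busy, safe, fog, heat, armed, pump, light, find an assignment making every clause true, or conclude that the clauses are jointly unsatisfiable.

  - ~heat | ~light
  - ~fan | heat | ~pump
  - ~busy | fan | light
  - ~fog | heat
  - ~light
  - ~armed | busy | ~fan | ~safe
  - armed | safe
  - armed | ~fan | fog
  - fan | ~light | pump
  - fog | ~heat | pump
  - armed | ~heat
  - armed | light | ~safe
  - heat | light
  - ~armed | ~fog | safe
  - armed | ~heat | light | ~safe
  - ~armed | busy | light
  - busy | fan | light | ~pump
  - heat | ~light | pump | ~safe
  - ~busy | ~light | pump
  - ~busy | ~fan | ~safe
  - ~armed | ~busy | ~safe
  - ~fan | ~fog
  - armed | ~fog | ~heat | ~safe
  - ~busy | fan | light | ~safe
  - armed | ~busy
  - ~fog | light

Unit clause (~light) forces light = False.
In (heat | light) only heat is left, so heat = True.
In (~fog | light) only ~fog is left, so fog = False.
In (fog | ~heat | pump) only pump is left, so pump = True.
In (armed | ~heat) only armed is left, so armed = True.
In (~armed | busy | light) only busy is left, so busy = True.
In (~armed | ~busy | ~safe) only ~safe is left, so safe = False.
In (~busy | fan | light) only fan is left, so fan = True.
All clauses satisfied.

fan=T, busy=T, safe=F, fog=F, heat=T, armed=T, pump=T, light=F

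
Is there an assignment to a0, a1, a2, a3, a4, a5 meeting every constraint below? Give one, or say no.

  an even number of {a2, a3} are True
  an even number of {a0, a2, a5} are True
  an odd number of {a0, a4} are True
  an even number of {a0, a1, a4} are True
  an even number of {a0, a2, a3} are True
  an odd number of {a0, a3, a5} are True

Adding constraints 1, 2, 6 mod 2: every variable appears an even number of times on the left, so the left side is 0.
But the right sides sum to 1 (mod 2). 0 ≠ 1 — the system is inconsistent.

The formula is unsatisfiable.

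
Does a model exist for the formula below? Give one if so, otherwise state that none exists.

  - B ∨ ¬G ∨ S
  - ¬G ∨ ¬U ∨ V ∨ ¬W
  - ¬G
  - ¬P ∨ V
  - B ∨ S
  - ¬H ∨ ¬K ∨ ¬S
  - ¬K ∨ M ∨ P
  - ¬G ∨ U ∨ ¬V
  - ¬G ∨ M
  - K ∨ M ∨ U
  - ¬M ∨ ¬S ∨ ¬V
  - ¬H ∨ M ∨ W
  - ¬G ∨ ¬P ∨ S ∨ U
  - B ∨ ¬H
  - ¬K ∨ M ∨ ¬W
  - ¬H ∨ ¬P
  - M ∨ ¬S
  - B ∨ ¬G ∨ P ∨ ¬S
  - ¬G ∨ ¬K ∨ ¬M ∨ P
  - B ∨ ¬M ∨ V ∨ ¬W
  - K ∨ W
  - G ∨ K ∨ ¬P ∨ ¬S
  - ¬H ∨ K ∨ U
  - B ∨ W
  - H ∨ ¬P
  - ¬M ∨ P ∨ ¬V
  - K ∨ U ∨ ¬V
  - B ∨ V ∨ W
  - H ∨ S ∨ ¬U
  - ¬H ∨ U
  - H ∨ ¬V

U = False, P = False, V = False, G = False, K = False, W = True, S = True, B = True, H = False, M = True

Unit clause (¬G) forces G = False.
Set U = False.
  then (¬H ∨ U) forces H = False.
  then (H ∨ ¬V) forces V = False.
  then (¬P ∨ V) forces P = False.
Set K = False.
  then (K ∨ M ∨ U) forces M = True.
  then (K ∨ W) forces W = True.
  then (B ∨ ¬M ∨ V ∨ ¬W) forces B = True.
Set S = True.
All clauses satisfied.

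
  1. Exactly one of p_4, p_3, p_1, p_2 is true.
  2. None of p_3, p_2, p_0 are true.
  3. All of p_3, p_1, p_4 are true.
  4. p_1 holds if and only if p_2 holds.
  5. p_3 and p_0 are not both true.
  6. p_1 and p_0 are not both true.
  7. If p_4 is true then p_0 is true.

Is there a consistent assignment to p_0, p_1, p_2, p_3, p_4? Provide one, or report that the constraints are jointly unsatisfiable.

Unsatisfiable — no assignment works.

Case p_3 = True:
  Constraint (2) is violated (p_3=T) — contradiction.
Case p_3 = False:
  Constraint (3) is violated (p_3=F) — contradiction.
Both cases fail — unsatisfiable.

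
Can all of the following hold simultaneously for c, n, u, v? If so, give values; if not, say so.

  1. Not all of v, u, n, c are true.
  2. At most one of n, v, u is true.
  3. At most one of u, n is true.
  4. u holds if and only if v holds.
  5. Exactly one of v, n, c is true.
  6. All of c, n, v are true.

No satisfying assignment exists.

Case c = True:
  (5) with c=T forces v = False.
  Constraint (6) is violated (v=F) — contradiction.
Case c = False:
  Constraint (6) is violated (c=F) — contradiction.
Both cases fail — unsatisfiable.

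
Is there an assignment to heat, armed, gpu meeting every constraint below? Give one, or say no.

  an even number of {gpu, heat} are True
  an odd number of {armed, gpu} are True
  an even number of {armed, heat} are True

Unsatisfiable

Adding constraints 1, 2, 3 mod 2: every variable appears an even number of times on the left, so the left side is 0.
But the right sides sum to 1 (mod 2). 0 ≠ 1 — the system is inconsistent.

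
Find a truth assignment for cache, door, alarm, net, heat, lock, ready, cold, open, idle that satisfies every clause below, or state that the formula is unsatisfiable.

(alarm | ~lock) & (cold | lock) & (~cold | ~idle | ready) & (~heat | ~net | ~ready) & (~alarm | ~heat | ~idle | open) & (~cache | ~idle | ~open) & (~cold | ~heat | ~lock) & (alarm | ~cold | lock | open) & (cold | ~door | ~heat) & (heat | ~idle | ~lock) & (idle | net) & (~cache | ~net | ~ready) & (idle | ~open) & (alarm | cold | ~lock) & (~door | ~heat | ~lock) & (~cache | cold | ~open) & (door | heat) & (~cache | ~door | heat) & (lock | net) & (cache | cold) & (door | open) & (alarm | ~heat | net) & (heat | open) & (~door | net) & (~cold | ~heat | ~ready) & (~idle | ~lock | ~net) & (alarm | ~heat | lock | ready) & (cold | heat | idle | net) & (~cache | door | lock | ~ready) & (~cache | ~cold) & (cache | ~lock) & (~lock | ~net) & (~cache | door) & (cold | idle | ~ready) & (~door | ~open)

Set cache = False.
  then (cache | cold) forces cold = True.
  then (cache | ~lock) forces lock = False.
  then (lock | net) forces net = True.
Try door = False:
  (door | heat) forces heat = True.
  (~heat | ~net | ~ready) forces ready = False.
  (~cold | ~idle | ready) forces idle = False.
  (idle | ~open) forces open = False.
  clause (door | open) is falsified — backtrack.
So door = True.
  then (~door | ~open) forces open = False.
  then (alarm | ~cold | lock | open) forces alarm = True.
  then (heat | open) forces heat = True.
  then (~cold | ~heat | ~ready) forces ready = False.
  then (~cold | ~idle | ready) forces idle = False.
All clauses satisfied.

cache = False, door = True, alarm = True, net = True, heat = True, lock = False, ready = False, cold = True, open = False, idle = False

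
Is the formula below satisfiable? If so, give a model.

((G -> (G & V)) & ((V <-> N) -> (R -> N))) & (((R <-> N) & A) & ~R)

N: False, V: True, A: True, G: True, R: False

  (G -> (G & V)) & ((V <-> N) -> (R -> N)) = True
    G -> (G & V) = True
      G & V = True
    (V <-> N) -> (R -> N) = True
      V <-> N = False
      R -> N = True
  ((R <-> N) & A) & ~R = True
    (R <-> N) & A = True
      R <-> N = True
    ~R = True
Both conjuncts True, so the formula holds.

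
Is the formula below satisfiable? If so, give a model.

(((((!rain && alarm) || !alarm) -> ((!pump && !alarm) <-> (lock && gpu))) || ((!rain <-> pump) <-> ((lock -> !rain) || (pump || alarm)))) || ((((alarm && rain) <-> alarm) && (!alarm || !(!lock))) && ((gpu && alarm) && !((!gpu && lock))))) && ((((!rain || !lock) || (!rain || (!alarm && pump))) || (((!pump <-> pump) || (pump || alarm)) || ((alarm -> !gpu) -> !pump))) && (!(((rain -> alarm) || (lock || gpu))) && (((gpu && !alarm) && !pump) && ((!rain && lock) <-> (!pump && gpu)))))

Unsatisfiable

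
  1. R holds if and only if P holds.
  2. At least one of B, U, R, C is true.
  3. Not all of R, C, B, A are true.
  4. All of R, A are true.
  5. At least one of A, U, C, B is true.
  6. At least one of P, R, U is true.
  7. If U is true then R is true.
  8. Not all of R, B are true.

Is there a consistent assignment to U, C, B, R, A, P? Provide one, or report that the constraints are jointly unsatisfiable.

U = False; C = True; B = False; R = True; A = True; P = True

  (1) R=T, P=T — same ✓
  (2) {B, U, R, C}: 2 true — at least one ✓
  (3) {R, C, B, A}: 3/4 true — not all ✓
  (4) {R, A}: all 2 true ✓
  (5) {A, U, C, B}: 2 true — at least one ✓
  (6) {P, R, U}: 2 true — at least one ✓
  (7) U=F ⇒ R: vacuous ✓
  (8) {R, B}: 1/2 true — not all ✓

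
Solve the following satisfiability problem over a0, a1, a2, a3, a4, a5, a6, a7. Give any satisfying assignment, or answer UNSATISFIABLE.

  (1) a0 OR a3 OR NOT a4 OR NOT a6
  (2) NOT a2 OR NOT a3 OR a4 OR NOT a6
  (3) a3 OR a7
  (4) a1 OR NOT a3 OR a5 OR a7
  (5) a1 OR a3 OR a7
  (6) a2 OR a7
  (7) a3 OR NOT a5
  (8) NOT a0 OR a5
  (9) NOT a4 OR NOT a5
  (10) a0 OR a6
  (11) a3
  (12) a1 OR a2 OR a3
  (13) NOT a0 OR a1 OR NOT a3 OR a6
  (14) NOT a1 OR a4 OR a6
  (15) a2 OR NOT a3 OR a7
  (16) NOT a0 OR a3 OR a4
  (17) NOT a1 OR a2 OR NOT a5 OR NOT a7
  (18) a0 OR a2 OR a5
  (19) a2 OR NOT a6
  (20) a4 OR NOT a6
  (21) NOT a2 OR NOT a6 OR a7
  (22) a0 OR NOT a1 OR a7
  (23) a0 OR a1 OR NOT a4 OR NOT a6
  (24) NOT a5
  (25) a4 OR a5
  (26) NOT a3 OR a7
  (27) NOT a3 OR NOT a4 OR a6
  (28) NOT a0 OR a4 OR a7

Unit clause (a3) forces a3 = True.
Unit clause (NOT a5) forces a5 = False.
In (a4 OR a5) only a4 is left, so a4 = True.
In (NOT a3 OR a7) only a7 is left, so a7 = True.
In (NOT a3 OR NOT a4 OR a6) only a6 is left, so a6 = True.
In (NOT a0 OR a5) only NOT a0 is left, so a0 = False.
In (a0 OR a2 OR a5) only a2 is left, so a2 = True.
In (a0 OR a1 OR NOT a4 OR NOT a6) only a1 is left, so a1 = True.
All clauses satisfied.

a0: False; a1: True; a2: True; a3: True; a4: True; a5: False; a6: True; a7: True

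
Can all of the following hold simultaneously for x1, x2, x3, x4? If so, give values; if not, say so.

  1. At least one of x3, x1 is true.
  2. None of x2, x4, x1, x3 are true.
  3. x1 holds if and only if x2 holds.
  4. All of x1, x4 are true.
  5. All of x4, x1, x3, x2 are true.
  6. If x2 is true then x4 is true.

UNSATISFIABLE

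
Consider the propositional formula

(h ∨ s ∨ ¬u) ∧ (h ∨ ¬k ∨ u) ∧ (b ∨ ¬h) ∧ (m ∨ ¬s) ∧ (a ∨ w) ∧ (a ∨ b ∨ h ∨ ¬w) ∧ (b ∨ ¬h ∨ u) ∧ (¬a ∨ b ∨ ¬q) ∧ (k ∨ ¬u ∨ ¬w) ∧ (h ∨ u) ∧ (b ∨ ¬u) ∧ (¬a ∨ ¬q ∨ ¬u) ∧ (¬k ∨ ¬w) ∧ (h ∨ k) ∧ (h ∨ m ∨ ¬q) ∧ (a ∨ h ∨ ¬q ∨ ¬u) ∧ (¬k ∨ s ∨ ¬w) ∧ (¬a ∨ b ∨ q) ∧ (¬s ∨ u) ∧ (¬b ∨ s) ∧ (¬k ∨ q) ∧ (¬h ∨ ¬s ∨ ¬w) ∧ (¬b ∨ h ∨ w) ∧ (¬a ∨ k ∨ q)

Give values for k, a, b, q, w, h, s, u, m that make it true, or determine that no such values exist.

No satisfying assignment exists.

Case h = True:
  (b ∨ ¬h) forces b = True.
  (¬b ∨ s) forces s = True.
  (m ∨ ¬s) forces m = True.
  (¬s ∨ u) forces u = True.
  (¬h ∨ ¬s ∨ ¬w) forces w = False.
  (a ∨ w) forces a = True.
  (¬a ∨ ¬q ∨ ¬u) forces q = False.
  (¬k ∨ q) forces k = False.
  Clause (¬a ∨ k ∨ q) is falsified — contradiction.
Case h = False:
  (h ∨ u) forces u = True.
  (h ∨ s ∨ ¬u) forces s = True.
  (m ∨ ¬s) forces m = True.
  (b ∨ ¬u) forces b = True.
  (h ∨ k) forces k = True.
  (¬k ∨ ¬w) forces w = False.
  Clause (¬b ∨ h ∨ w) is falsified — contradiction.
Both cases fail, so the formula is unsatisfiable.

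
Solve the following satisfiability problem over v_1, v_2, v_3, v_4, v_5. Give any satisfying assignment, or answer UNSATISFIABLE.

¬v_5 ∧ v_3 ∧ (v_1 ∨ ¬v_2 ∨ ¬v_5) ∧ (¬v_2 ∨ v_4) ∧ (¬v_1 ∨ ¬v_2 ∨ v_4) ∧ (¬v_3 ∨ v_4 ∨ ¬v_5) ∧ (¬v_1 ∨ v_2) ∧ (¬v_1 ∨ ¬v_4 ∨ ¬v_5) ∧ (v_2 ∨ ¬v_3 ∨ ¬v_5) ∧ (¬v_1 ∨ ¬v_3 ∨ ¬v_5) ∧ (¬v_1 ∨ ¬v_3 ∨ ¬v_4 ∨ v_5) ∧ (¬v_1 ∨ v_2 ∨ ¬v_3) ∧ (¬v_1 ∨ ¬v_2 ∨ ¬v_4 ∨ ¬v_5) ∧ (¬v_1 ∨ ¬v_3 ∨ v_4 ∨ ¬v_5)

v_1 = False; v_2 = True; v_3 = True; v_4 = True; v_5 = False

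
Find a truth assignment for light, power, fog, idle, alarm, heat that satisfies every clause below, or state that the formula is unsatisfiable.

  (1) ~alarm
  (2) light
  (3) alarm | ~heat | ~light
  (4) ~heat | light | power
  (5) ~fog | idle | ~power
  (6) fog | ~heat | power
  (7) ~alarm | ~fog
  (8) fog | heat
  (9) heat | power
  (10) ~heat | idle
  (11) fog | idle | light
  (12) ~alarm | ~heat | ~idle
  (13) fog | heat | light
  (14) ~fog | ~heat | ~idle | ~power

light = True; power = True; fog = True; idle = True; alarm = False; heat = False

Unit clause (~alarm) forces alarm = False.
Unit clause (light) forces light = True.
In (alarm | ~heat | ~light) only ~heat is left, so heat = False.
In (fog | heat) only fog is left, so fog = True.
In (heat | power) only power is left, so power = True.
In (~fog | idle | ~power) only idle is left, so idle = True.
All clauses satisfied.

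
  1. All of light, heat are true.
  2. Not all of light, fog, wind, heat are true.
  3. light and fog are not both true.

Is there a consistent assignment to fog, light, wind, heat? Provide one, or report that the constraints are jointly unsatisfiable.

fog=F, light=T, wind=F, heat=T

  (1) {light, heat}: all 2 true ✓
  (2) {light, fog, wind, heat}: 2/4 true — not all ✓
  (3) light=T, fog=F — not both ✓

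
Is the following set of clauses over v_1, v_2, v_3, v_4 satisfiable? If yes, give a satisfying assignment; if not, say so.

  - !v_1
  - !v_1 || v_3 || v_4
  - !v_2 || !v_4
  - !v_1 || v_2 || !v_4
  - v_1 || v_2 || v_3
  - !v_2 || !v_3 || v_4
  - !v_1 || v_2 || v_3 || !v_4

v_1 = False, v_2 = False, v_3 = True, v_4 = False

Unit clause (!v_1) forces v_1 = False.
Set v_2 = False.
  then (v_1 || v_2 || v_3) forces v_3 = True.
Set v_4 = False.
Check each clause:
  (!v_1): !v_1 holds.
  (!v_1 || v_3 || v_4): !v_1 holds.
  (!v_2 || !v_4): !v_2 holds.
  (!v_1 || v_2 || !v_4): !v_1 holds.
  (v_1 || v_2 || v_3): v_3 holds.
  (!v_2 || !v_3 || v_4): !v_2 holds.
  (!v_1 || v_2 || v_3 || !v_4): !v_1 holds.
All clauses satisfied.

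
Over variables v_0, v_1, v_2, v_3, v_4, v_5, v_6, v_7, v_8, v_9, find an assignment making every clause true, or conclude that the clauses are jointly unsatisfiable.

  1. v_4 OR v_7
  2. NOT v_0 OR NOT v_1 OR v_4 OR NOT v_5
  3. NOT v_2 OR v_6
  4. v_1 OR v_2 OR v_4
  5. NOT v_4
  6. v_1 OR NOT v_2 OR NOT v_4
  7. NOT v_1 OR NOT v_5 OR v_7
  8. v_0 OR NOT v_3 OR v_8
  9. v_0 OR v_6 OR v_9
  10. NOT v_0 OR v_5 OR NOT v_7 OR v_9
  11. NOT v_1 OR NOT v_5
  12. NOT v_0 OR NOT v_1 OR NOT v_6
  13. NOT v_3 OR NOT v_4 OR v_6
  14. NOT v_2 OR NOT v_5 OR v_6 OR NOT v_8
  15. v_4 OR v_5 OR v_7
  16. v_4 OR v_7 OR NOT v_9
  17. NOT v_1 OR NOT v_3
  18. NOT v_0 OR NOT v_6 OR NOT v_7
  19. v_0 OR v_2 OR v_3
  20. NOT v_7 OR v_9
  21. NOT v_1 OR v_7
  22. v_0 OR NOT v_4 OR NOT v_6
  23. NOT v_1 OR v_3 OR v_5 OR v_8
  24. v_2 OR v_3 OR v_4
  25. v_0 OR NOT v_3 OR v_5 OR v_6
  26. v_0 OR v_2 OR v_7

v_0=F, v_1=F, v_2=T, v_3=F, v_4=F, v_5=F, v_6=T, v_7=T, v_8=T, v_9=T

Unit clause (NOT v_4) forces v_4 = False.
In (v_4 OR v_7) only v_7 is left, so v_7 = True.
In (NOT v_7 OR v_9) only v_9 is left, so v_9 = True.
Set v_0 = False.
Set v_1 = False.
  then (v_1 OR v_2 OR v_4) forces v_2 = True.
  then (NOT v_2 OR v_6) forces v_6 = True.
Set v_3 = False.
Set v_5 = False.
Set v_8 = True.
All clauses satisfied.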